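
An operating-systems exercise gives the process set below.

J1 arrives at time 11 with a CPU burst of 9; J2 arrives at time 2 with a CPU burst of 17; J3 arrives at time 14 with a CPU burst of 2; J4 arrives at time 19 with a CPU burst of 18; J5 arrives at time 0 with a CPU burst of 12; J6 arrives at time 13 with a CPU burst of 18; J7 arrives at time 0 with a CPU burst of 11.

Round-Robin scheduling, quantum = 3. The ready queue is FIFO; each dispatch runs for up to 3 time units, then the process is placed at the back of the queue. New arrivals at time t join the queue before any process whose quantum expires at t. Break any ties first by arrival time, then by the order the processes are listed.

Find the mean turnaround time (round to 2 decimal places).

52.00

Gantt: | J5 0-3 | J7 3-6 | J2 6-9 | J5 9-12 | J7 12-15 | J2 15-18 | J1 18-21 | J5 21-24 | J6 24-27 | J3 27-29 | J7 29-32 | J2 32-35 | J4 35-38 | J1 38-41 | J5 41-44 | J6 44-47 | J7 47-49 | J2 49-52 | J4 52-55 | J1 55-58 | J6 58-61 | J2 61-64 | J4 64-67 | J6 67-70 | J2 70-72 | J4 72-75 | J6 75-78 | J4 78-81 | J6 81-84 | J4 84-87 |
Completion: J1=58  J2=72  J3=29  J4=87  J5=44  J6=84  J7=49
Turnaround (C−A): J1=47  J2=70  J3=15  J4=68  J5=44  J6=71  J7=49
Turnaround times: J1=47, J2=70, J3=15, J4=68, J5=44, J6=71, J7=49
Average turnaround = (47+70+15+68+44+71+49) / 7 = 364/7 = 52.00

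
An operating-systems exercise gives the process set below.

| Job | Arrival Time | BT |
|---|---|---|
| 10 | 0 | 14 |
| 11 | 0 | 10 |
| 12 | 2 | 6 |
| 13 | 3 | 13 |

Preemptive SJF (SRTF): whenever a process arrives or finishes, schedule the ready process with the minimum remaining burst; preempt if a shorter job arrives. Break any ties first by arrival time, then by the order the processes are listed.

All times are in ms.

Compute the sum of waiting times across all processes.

48

Gantt: | 11 0-2 | 12 2-8 | 11 8-16 | 13 16-29 | 10 29-43 |
Completion: 10=43  11=16  12=8  13=29
Turnaround (C−A): 10=43  11=16  12=6  13=26
Waiting = turnaround − burst: 10=29, 11=6, 12=0, 13=13
Total waiting = 29 + 6 + 0 + 13 = 48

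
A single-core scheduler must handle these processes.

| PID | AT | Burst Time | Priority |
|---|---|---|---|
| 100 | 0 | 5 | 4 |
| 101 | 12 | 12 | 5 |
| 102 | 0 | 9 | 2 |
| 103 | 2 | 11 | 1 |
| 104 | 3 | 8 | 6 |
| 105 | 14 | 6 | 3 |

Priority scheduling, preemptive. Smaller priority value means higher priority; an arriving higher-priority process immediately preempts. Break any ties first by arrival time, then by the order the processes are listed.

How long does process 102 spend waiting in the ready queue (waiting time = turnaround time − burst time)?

Gantt: | 102 0-2 | 103 2-13 | 102 13-20 | 105 20-26 | 100 26-31 | 101 31-43 | 104 43-51 |
Completion: 100=31  101=43  102=20  103=13  104=51  105=26
Waiting(102) = turnaround − burst = 20 − 9 = 11

11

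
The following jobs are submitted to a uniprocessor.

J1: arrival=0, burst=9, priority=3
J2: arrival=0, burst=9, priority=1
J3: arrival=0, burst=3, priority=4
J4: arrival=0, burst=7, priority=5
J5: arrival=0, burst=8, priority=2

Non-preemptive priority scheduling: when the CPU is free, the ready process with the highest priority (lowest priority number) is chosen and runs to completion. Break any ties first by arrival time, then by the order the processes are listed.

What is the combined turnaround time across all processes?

Timeline: | J2 0-9 | J5 9-17 | J1 17-26 | J3 26-29 | J4 29-36 |
Completion: J1=26  J2=9  J3=29  J4=36  J5=17
Turnaround = completion − arrival: J1=26, J2=9, J3=29, J4=36, J5=17
Total turnaround = 26 + 9 + 29 + 36 + 17 = 117

117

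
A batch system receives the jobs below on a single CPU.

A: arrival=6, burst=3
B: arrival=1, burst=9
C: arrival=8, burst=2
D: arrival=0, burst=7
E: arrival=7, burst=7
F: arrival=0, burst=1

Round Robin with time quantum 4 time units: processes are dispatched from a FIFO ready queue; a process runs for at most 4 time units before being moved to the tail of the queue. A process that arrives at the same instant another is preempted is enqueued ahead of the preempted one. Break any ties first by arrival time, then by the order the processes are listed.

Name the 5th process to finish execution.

Schedule: | D 0-4 | F 4-5 | B 5-9 | D 9-12 | A 12-15 | E 15-19 | C 19-21 | B 21-25 | E 25-28 | B 28-29 |
Completion: A=15  B=29  C=21  D=12  E=28  F=5
Finish order: F → D → A → C → E → B

E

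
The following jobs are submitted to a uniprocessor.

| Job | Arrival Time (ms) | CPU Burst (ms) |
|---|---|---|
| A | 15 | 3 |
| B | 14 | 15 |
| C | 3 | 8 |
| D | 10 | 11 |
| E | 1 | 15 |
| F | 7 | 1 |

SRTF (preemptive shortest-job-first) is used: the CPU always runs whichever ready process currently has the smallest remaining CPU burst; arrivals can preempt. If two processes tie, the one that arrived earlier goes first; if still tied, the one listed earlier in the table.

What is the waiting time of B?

Gantt: | idle 0-1 | E 1-3 | C 3-7 | F 7-8 | C 8-12 | D 12-15 | A 15-18 | D 18-26 | E 26-39 | B 39-54 |
Completion: A=18  B=54  C=12  D=26  E=39  F=8
Turnaround (C−A): A=3  B=40  C=9  D=16  E=38  F=1
Waiting(B) = turnaround − burst = 40 − 15 = 25

25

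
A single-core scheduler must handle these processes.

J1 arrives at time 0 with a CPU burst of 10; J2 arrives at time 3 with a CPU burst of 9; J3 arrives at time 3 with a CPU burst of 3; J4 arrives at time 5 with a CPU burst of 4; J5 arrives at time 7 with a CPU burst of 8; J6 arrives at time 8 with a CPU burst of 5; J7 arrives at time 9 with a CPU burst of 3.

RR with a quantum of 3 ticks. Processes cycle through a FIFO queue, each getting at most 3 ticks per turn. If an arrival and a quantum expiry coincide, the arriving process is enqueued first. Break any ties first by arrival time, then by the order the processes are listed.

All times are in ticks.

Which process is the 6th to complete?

Schedule: | J1 0-3 | J2 3-6 | J3 6-9 | J1 9-12 | J4 12-15 | J2 15-18 | J5 18-21 | J6 21-24 | J7 24-27 | J1 27-30 | J4 30-31 | J2 31-34 | J5 34-37 | J6 37-39 | J1 39-40 | J5 40-42 |
Completion: J1=40  J2=34  J3=9  J4=31  J5=42  J6=39  J7=27
Turnaround (C−A): J1=40  J2=31  J3=6  J4=26  J5=35  J6=31  J7=18
Finish order: J3 → J7 → J4 → J2 → J6 → J1 → J5

J1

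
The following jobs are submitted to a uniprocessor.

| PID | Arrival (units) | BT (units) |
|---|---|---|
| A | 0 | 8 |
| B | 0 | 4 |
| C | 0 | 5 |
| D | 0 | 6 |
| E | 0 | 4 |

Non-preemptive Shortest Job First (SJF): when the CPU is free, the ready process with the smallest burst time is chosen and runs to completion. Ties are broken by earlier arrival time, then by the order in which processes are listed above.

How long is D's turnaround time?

Timeline: | B 0-4 | E 4-8 | C 8-13 | D 13-19 | A 19-27 |
Completion: A=27  B=4  C=13  D=19  E=8
Turnaround (C−A): A=27  B=4  C=13  D=19  E=8
Turnaround(D) = completion − arrival = 19 − 0 = 19

19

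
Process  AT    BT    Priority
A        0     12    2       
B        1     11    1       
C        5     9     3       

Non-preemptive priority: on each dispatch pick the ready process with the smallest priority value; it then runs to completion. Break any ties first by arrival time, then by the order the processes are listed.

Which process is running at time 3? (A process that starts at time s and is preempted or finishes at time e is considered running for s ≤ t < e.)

Gantt: | A 0-12 | B 12-23 | C 23-32 |
Completion: A=12  B=23  C=32
Turnaround (C−A): A=12  B=22  C=27

A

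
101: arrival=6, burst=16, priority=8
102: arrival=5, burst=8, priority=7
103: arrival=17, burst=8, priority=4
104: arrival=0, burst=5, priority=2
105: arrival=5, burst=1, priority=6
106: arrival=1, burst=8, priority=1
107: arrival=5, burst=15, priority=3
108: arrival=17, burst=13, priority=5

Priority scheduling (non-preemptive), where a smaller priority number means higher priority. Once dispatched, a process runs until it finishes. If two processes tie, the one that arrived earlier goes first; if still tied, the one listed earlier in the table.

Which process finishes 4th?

103

Gantt: | 104 0-5 | 106 5-13 | 107 13-28 | 103 28-36 | 108 36-49 | 105 49-50 | 102 50-58 | 101 58-74 |
Completion: 101=74  102=58  103=36  104=5  105=50  106=13  107=28  108=49
Finish order: 104 → 106 → 107 → 103 → 108 → 105 → 102 → 101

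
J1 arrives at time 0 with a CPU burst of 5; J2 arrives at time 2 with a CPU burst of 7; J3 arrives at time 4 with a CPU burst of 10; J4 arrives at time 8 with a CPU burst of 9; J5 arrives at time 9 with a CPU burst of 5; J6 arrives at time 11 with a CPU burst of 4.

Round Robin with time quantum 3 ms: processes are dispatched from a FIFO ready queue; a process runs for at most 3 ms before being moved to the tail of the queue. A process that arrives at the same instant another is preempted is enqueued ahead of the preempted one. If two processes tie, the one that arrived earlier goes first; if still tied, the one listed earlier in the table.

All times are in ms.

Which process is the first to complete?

Gantt: | J1 0-3 | J2 3-6 | J1 6-8 | J3 8-11 | J2 11-14 | J4 14-17 | J5 17-20 | J6 20-23 | J3 23-26 | J2 26-27 | J4 27-30 | J5 30-32 | J6 32-33 | J3 33-36 | J4 36-39 | J3 39-40 |
Completion: J1=8  J2=27  J3=40  J4=39  J5=32  J6=33
Turnaround (C−A): J1=8  J2=25  J3=36  J4=31  J5=23  J6=22
Finish order: J1 → J2 → J5 → J6 → J4 → J3

J1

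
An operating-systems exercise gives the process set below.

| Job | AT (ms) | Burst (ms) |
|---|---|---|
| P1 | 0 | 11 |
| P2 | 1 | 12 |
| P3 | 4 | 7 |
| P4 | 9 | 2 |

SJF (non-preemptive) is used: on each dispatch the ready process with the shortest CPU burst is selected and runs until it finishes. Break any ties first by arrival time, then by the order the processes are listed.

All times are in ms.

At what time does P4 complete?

Timeline: | P1 0-11 | P4 11-13 | P3 13-20 | P2 20-32 |
Completion: P1=11  P2=32  P3=20  P4=13
Turnaround (C−A): P1=11  P2=31  P3=16  P4=4

13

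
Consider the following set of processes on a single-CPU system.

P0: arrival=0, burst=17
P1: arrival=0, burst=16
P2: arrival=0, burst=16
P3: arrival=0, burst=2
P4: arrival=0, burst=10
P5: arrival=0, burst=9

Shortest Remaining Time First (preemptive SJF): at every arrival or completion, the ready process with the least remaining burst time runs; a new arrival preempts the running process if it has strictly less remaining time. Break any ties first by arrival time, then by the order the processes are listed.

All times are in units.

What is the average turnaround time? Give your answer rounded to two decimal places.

32.33

Schedule: | P3 0-2 | P5 2-11 | P4 11-21 | P1 21-37 | P2 37-53 | P0 53-70 |
Completion: P0=70  P1=37  P2=53  P3=2  P4=21  P5=11
Turnaround times: P0=70, P1=37, P2=53, P3=2, P4=21, P5=11
Average turnaround = (70+37+53+2+21+11) / 6 = 194/6 = 32.33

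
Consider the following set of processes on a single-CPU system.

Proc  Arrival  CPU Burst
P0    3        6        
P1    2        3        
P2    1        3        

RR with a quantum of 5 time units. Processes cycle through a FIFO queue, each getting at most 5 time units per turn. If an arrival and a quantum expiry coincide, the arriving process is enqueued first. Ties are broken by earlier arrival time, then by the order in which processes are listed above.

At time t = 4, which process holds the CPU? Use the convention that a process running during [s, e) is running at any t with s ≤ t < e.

P1

Gantt: | idle 0-1 | P2 1-4 | P1 4-7 | P0 7-13 |
Completion: P0=13  P1=7  P2=4
Turnaround (C−A): P0=10  P1=5  P2=3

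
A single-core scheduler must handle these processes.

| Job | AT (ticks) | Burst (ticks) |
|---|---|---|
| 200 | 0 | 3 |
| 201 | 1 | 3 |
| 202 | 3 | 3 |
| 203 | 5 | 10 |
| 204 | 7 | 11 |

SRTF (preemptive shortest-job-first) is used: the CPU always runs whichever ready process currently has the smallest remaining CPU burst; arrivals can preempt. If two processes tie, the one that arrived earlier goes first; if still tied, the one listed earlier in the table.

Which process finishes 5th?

204

Gantt: | 200 0-3 | 201 3-6 | 202 6-9 | 203 9-19 | 204 19-30 |
Completion: 200=3  201=6  202=9  203=19  204=30
Turnaround (C−A): 200=3  201=5  202=6  203=14  204=23
Finish order: 200 → 201 → 202 → 203 → 204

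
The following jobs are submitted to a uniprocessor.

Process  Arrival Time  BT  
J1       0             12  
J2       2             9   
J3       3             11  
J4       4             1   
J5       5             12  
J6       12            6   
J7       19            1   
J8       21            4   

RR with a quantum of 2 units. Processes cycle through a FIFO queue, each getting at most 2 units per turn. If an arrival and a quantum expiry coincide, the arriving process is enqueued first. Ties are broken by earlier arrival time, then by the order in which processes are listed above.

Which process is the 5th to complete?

J6

Gantt: | J1 0-2 | J2 2-4 | J1 4-6 | J3 6-8 | J4 8-9 | J2 9-11 | J5 11-13 | J1 13-15 | J3 15-17 | J2 17-19 | J6 19-21 | J5 21-23 | J1 23-25 | J3 25-27 | J7 27-28 | J2 28-30 | J8 30-32 | J6 32-34 | J5 34-36 | J1 36-38 | J3 38-40 | J2 40-41 | J8 41-43 | J6 43-45 | J5 45-47 | J1 47-49 | J3 49-51 | J5 51-53 | J3 53-54 | J5 54-56 |
Completion: J1=49  J2=41  J3=54  J4=9  J5=56  J6=45  J7=28  J8=43
Turnaround (C−A): J1=49  J2=39  J3=51  J4=5  J5=51  J6=33  J7=9  J8=22
Finish order: J4 → J7 → J2 → J8 → J6 → J1 → J3 → J5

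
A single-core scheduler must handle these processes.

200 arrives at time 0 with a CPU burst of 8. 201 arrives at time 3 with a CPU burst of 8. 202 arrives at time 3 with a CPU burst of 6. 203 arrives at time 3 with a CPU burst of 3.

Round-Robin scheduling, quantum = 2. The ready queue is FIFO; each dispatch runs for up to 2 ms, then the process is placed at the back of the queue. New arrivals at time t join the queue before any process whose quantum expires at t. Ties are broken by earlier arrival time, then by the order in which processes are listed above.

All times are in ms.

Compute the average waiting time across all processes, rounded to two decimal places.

12.50

Gantt: | 200 0-4 | 201 4-6 | 202 6-8 | 203 8-10 | 200 10-12 | 201 12-14 | 202 14-16 | 203 16-17 | 200 17-19 | 201 19-21 | 202 21-23 | 201 23-25 |
Completion: 200=19  201=25  202=23  203=17
Turnaround (C−A): 200=19  201=22  202=20  203=14
Waiting times: 200=11, 201=14, 202=14, 203=11
Average waiting = (11+14+14+11) / 4 = 50/4 = 12.50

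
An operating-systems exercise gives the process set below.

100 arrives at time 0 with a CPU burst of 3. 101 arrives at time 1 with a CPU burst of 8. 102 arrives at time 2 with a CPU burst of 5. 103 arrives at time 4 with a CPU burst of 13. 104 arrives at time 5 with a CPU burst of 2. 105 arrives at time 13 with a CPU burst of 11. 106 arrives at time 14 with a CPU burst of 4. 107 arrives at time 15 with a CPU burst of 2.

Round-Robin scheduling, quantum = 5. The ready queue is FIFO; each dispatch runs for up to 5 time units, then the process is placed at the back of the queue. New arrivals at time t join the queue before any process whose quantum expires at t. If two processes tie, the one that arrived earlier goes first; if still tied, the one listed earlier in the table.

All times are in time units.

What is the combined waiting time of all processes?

118

Timeline: | 100 0-3 | 101 3-8 | 102 8-13 | 103 13-18 | 104 18-20 | 101 20-23 | 105 23-28 | 106 28-32 | 107 32-34 | 103 34-39 | 105 39-44 | 103 44-47 | 105 47-48 |
Completion: 100=3  101=23  102=13  103=47  104=20  105=48  106=32  107=34
Waiting = turnaround − burst: 100=0, 101=14, 102=6, 103=30, 104=13, 105=24, 106=14, 107=17
Total waiting = 0 + 14 + 6 + 30 + 13 + 24 + 14 + 17 = 118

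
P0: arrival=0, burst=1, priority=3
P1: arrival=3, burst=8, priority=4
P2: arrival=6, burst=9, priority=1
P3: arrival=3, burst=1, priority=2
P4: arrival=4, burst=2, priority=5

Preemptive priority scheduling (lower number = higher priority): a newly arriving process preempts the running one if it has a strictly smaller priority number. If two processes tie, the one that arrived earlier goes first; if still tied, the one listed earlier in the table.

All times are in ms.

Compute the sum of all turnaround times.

Timeline: | P0 0-1 | idle 1-3 | P3 3-4 | P1 4-6 | P2 6-15 | P1 15-21 | P4 21-23 |
Completion: P0=1  P1=21  P2=15  P3=4  P4=23
Turnaround (C−A): P0=1  P1=18  P2=9  P3=1  P4=19
Turnaround = completion − arrival: P0=1, P1=18, P2=9, P3=1, P4=19
Total turnaround = 1 + 18 + 9 + 1 + 19 = 48

48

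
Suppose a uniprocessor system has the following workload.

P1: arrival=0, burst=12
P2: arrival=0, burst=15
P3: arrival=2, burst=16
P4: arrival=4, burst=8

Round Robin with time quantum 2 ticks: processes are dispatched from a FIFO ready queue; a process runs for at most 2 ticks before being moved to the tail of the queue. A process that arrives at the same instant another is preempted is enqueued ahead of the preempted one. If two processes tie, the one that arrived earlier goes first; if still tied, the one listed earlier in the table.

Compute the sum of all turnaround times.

168

Timeline: | P1 0-2 | P2 2-4 | P3 4-6 | P1 6-8 | P4 8-10 | P2 10-12 | P3 12-14 | P1 14-16 | P4 16-18 | P2 18-20 | P3 20-22 | P1 22-24 | P4 24-26 | P2 26-28 | P3 28-30 | P1 30-32 | P4 32-34 | P2 34-36 | P3 36-38 | P1 38-40 | P2 40-42 | P3 42-44 | P2 44-46 | P3 46-48 | P2 48-49 | P3 49-51 |
Completion: P1=40  P2=49  P3=51  P4=34
Turnaround = completion − arrival: P1=40, P2=49, P3=49, P4=30
Total turnaround = 40 + 49 + 49 + 30 = 168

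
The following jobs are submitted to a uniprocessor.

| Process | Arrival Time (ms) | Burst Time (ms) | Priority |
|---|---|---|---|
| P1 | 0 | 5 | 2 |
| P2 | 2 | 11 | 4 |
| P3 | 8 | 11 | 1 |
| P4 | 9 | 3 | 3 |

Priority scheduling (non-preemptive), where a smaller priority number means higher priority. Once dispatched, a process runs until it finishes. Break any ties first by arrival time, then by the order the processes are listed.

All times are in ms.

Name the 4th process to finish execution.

P4

Timeline: | P1 0-5 | P2 5-16 | P3 16-27 | P4 27-30 |
Completion: P1=5  P2=16  P3=27  P4=30
Turnaround (C−A): P1=5  P2=14  P3=19  P4=21
Finish order: P1 → P2 → P3 → P4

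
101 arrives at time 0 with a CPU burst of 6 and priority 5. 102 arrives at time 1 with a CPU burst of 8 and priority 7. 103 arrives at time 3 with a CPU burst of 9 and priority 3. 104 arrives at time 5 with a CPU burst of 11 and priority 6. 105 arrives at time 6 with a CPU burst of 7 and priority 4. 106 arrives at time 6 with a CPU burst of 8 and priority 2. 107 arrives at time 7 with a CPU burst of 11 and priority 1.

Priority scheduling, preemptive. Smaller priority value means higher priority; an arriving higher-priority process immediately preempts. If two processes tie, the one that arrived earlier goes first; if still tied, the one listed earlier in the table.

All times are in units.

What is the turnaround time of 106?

Gantt: | 101 0-3 | 103 3-6 | 106 6-7 | 107 7-18 | 106 18-25 | 103 25-31 | 105 31-38 | 101 38-41 | 104 41-52 | 102 52-60 |
Completion: 101=41  102=60  103=31  104=52  105=38  106=25  107=18
Turnaround(106) = completion − arrival = 25 − 6 = 19

19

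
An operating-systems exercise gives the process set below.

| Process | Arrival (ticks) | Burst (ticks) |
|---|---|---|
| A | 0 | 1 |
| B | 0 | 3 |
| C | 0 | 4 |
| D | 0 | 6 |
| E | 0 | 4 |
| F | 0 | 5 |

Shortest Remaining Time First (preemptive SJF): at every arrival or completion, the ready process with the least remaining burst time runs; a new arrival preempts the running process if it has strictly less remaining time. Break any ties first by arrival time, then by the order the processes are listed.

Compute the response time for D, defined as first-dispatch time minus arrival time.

Schedule: | A 0-1 | B 1-4 | C 4-8 | E 8-12 | F 12-17 | D 17-23 |
Completion: A=1  B=4  C=8  D=23  E=12  F=17
Turnaround (C−A): A=1  B=4  C=8  D=23  E=12  F=17
Response(D) = first start − arrival = 17 − 0 = 17

17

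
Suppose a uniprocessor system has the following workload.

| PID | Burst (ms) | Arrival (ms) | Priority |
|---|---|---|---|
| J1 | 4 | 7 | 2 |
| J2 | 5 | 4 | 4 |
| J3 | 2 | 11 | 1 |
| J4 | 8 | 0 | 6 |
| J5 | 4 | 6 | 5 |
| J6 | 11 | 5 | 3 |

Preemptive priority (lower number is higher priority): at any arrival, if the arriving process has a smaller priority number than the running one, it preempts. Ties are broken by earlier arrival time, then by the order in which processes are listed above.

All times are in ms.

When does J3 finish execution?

13

Timeline: | J4 0-4 | J2 4-5 | J6 5-7 | J1 7-11 | J3 11-13 | J6 13-22 | J2 22-26 | J5 26-30 | J4 30-34 |
Completion: J1=11  J2=26  J3=13  J4=34  J5=30  J6=22
Turnaround (C−A): J1=4  J2=22  J3=2  J4=34  J5=24  J6=17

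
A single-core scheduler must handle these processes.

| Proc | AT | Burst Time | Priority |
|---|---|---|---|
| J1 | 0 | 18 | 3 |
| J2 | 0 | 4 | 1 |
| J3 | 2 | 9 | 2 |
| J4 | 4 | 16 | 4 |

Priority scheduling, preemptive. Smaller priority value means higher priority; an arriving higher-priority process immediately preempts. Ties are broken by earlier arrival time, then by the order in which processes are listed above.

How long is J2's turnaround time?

Schedule: | J2 0-4 | J3 4-13 | J1 13-31 | J4 31-47 |
Completion: J1=31  J2=4  J3=13  J4=47
Turnaround(J2) = completion − arrival = 4 − 0 = 4

4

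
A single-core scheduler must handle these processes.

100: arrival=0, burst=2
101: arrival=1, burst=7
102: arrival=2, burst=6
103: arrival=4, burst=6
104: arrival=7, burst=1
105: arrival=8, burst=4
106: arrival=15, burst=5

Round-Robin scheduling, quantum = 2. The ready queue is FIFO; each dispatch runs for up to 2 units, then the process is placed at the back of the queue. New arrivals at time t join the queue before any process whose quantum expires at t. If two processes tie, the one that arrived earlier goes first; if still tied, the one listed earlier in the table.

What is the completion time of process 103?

27

Timeline: | 100 0-2 | 101 2-4 | 102 4-6 | 103 6-8 | 101 8-10 | 102 10-12 | 104 12-13 | 105 13-15 | 103 15-17 | 101 17-19 | 102 19-21 | 106 21-23 | 105 23-25 | 103 25-27 | 101 27-28 | 106 28-31 |
Completion: 100=2  101=28  102=21  103=27  104=13  105=25  106=31
Turnaround (C−A): 100=2  101=27  102=19  103=23  104=6  105=17  106=16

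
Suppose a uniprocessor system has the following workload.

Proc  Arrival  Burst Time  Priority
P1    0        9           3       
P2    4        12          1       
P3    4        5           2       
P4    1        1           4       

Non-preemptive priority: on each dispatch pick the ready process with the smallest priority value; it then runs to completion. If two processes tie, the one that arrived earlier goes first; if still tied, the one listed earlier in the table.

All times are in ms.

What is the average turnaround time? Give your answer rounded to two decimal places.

Gantt: | P1 0-9 | P2 9-21 | P3 21-26 | P4 26-27 |
Completion: P1=9  P2=21  P3=26  P4=27
Turnaround (C−A): P1=9  P2=17  P3=22  P4=26
Turnaround times: P1=9, P2=17, P3=22, P4=26
Average turnaround = (9+17+22+26) / 4 = 74/4 = 18.50

18.50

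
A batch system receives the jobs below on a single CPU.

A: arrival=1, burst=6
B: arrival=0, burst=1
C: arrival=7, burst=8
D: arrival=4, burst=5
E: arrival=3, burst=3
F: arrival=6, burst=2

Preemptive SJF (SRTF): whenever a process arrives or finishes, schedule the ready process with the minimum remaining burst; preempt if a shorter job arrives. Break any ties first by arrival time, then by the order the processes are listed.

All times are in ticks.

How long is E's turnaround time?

Gantt: | B 0-1 | A 1-3 | E 3-6 | F 6-8 | A 8-12 | D 12-17 | C 17-25 |
Completion: A=12  B=1  C=25  D=17  E=6  F=8
Turnaround (C−A): A=11  B=1  C=18  D=13  E=3  F=2
Turnaround(E) = completion − arrival = 6 − 3 = 3

3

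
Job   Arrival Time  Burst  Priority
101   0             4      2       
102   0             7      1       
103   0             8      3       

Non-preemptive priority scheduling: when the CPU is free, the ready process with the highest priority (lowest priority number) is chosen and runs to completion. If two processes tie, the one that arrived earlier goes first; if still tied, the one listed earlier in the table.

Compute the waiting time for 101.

7

Schedule: | 102 0-7 | 101 7-11 | 103 11-19 |
Completion: 101=11  102=7  103=19
Waiting(101) = turnaround − burst = 11 − 4 = 7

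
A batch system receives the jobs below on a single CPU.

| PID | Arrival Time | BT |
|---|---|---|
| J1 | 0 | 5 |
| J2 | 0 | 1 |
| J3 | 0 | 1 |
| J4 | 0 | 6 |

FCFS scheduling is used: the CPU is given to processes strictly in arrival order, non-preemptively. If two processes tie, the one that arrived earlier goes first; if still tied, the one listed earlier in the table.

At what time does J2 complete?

6

Timeline: | J1 0-5 | J2 5-6 | J3 6-7 | J4 7-13 |
Completion: J1=5  J2=6  J3=7  J4=13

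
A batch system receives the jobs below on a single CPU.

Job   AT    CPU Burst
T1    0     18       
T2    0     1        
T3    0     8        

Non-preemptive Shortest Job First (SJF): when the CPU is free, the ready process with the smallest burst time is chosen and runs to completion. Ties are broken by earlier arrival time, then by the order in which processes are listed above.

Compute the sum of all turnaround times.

37

Timeline: | T2 0-1 | T3 1-9 | T1 9-27 |
Completion: T1=27  T2=1  T3=9
Turnaround = completion − arrival: T1=27, T2=1, T3=9
Total turnaround = 27 + 1 + 9 = 37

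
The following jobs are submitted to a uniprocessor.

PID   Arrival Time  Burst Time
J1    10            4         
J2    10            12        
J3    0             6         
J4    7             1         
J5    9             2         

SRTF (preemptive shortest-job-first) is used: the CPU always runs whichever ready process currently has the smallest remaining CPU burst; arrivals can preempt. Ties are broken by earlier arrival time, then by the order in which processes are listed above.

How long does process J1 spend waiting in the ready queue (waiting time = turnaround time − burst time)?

Gantt: | J3 0-6 | idle 6-7 | J4 7-8 | idle 8-9 | J5 9-11 | J1 11-15 | J2 15-27 |
Completion: J1=15  J2=27  J3=6  J4=8  J5=11
Waiting(J1) = turnaround − burst = 5 − 4 = 1

1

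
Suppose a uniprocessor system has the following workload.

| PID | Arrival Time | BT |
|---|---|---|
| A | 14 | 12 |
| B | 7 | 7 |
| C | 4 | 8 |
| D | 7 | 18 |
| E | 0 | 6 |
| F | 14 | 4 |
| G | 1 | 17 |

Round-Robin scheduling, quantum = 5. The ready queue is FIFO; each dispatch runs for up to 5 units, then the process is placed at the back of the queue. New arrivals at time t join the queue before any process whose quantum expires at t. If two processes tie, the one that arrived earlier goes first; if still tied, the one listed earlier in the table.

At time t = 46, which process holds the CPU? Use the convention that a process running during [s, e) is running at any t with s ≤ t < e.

Timeline: | E 0-5 | G 5-10 | C 10-15 | E 15-16 | B 16-21 | D 21-26 | G 26-31 | A 31-36 | F 36-40 | C 40-43 | B 43-45 | D 45-50 | G 50-55 | A 55-60 | D 60-65 | G 65-67 | A 67-69 | D 69-72 |
Completion: A=69  B=45  C=43  D=72  E=16  F=40  G=67

D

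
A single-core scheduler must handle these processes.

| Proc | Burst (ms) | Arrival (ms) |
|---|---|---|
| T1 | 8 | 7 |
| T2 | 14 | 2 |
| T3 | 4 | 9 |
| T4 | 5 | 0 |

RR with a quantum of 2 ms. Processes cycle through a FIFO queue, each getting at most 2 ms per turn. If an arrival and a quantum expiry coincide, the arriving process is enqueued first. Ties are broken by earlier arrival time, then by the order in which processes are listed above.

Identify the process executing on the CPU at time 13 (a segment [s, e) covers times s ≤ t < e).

Schedule: | T4 0-2 | T2 2-4 | T4 4-6 | T2 6-8 | T4 8-9 | T1 9-11 | T2 11-13 | T3 13-15 | T1 15-17 | T2 17-19 | T3 19-21 | T1 21-23 | T2 23-25 | T1 25-27 | T2 27-31 |
Completion: T1=27  T2=31  T3=21  T4=9
Turnaround (C−A): T1=20  T2=29  T3=12  T4=9

T3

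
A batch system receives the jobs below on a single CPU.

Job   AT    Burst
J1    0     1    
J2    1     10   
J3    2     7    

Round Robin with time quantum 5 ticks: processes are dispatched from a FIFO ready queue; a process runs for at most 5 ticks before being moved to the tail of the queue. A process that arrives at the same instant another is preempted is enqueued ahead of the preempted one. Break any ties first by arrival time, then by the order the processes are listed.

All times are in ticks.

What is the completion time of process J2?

Gantt: | J1 0-1 | J2 1-6 | J3 6-11 | J2 11-16 | J3 16-18 |
Completion: J1=1  J2=16  J3=18

16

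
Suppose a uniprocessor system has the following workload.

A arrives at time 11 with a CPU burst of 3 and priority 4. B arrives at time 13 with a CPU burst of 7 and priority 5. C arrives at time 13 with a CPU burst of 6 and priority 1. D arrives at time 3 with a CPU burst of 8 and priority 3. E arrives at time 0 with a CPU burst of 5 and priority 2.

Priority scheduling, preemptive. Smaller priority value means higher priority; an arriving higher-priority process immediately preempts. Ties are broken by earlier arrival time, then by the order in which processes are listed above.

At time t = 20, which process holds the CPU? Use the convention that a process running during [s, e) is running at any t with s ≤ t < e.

Timeline: | E 0-5 | D 5-13 | C 13-19 | A 19-22 | B 22-29 |
Completion: A=22  B=29  C=19  D=13  E=5

A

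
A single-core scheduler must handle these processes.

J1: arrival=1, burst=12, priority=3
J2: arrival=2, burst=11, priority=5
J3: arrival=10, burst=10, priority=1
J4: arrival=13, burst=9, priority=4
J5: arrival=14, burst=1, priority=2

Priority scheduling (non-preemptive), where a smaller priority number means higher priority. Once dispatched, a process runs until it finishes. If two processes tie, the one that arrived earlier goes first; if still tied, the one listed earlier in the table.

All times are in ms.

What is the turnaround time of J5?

10

Schedule: | idle 0-1 | J1 1-13 | J3 13-23 | J5 23-24 | J4 24-33 | J2 33-44 |
Completion: J1=13  J2=44  J3=23  J4=33  J5=24
Turnaround(J5) = completion − arrival = 24 − 14 = 10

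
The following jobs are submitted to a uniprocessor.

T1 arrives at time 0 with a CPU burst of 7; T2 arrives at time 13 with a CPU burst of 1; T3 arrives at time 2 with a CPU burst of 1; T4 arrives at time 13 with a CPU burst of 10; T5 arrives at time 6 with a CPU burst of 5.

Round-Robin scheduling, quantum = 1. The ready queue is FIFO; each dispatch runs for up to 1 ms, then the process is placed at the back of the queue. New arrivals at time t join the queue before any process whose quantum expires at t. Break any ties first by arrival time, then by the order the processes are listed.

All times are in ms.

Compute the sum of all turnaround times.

30

Timeline: | T1 0-2 | T3 2-3 | T1 3-6 | T5 6-7 | T1 7-8 | T5 8-9 | T1 9-10 | T5 10-13 | T2 13-14 | T4 14-24 |
Completion: T1=10  T2=14  T3=3  T4=24  T5=13
Turnaround = completion − arrival: T1=10, T2=1, T3=1, T4=11, T5=7
Total turnaround = 10 + 1 + 1 + 11 + 7 = 30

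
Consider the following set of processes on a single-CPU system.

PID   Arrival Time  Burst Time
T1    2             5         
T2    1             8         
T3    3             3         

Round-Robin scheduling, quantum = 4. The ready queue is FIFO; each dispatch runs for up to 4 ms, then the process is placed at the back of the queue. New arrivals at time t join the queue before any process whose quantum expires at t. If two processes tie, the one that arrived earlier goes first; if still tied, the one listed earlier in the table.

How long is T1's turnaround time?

15

Timeline: | idle 0-1 | T2 1-5 | T1 5-9 | T3 9-12 | T2 12-16 | T1 16-17 |
Completion: T1=17  T2=16  T3=12
Turnaround(T1) = completion − arrival = 17 − 2 = 15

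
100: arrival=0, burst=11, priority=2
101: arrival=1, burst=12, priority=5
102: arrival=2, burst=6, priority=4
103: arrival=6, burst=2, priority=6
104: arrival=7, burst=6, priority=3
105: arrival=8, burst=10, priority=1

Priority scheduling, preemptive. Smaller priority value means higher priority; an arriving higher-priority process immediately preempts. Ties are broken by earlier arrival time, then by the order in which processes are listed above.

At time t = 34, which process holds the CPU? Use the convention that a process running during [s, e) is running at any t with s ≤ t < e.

Timeline: | 100 0-8 | 105 8-18 | 100 18-21 | 104 21-27 | 102 27-33 | 101 33-45 | 103 45-47 |
Completion: 100=21  101=45  102=33  103=47  104=27  105=18
Turnaround (C−A): 100=21  101=44  102=31  103=41  104=20  105=10

101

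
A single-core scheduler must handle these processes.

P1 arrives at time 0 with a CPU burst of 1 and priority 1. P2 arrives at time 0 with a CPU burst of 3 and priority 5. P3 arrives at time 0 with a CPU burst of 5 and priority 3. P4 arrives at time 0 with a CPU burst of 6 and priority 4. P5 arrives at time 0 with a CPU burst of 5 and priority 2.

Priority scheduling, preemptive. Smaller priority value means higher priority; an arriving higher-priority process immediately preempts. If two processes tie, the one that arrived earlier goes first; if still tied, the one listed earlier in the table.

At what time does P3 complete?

11

Schedule: | P1 0-1 | P5 1-6 | P3 6-11 | P4 11-17 | P2 17-20 |
Completion: P1=1  P2=20  P3=11  P4=17  P5=6
Turnaround (C−A): P1=1  P2=20  P3=11  P4=17  P5=6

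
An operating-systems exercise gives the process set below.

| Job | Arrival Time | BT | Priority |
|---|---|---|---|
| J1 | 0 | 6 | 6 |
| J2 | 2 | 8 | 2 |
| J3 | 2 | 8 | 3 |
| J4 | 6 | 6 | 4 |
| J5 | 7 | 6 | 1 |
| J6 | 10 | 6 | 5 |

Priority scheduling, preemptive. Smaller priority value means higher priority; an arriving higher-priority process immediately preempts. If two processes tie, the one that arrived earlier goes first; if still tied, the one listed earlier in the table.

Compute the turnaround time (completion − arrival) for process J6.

26

Gantt: | J1 0-2 | J2 2-7 | J5 7-13 | J2 13-16 | J3 16-24 | J4 24-30 | J6 30-36 | J1 36-40 |
Completion: J1=40  J2=16  J3=24  J4=30  J5=13  J6=36
Turnaround (C−A): J1=40  J2=14  J3=22  J4=24  J5=6  J6=26
Turnaround(J6) = completion − arrival = 36 − 10 = 26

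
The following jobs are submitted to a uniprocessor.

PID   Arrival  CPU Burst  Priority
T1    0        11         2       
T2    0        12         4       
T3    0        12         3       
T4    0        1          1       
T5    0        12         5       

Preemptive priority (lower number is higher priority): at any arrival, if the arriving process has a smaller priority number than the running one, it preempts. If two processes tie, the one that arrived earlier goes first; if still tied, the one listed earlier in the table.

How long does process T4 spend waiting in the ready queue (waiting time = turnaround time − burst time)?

Timeline: | T4 0-1 | T1 1-12 | T3 12-24 | T2 24-36 | T5 36-48 |
Completion: T1=12  T2=36  T3=24  T4=1  T5=48
Turnaround (C−A): T1=12  T2=36  T3=24  T4=1  T5=48
Waiting(T4) = turnaround − burst = 1 − 1 = 0

0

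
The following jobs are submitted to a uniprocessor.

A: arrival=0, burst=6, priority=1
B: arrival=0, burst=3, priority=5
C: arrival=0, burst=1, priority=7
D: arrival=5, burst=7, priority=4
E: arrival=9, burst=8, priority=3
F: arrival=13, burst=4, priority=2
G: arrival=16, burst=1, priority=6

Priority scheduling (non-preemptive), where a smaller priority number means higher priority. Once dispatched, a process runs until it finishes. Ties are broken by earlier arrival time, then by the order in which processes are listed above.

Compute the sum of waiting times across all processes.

Schedule: | A 0-6 | D 6-13 | F 13-17 | E 17-25 | B 25-28 | G 28-29 | C 29-30 |
Completion: A=6  B=28  C=30  D=13  E=25  F=17  G=29
Turnaround (C−A): A=6  B=28  C=30  D=8  E=16  F=4  G=13
Waiting = turnaround − burst: A=0, B=25, C=29, D=1, E=8, F=0, G=12
Total waiting = 0 + 25 + 29 + 1 + 8 + 0 + 12 = 75

75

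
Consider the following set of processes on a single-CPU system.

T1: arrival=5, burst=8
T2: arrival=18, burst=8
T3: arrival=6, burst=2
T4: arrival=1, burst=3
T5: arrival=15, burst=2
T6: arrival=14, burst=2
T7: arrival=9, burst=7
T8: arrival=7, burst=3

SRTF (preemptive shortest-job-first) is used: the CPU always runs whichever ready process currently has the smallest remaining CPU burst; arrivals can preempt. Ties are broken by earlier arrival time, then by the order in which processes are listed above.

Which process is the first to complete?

Timeline: | idle 0-1 | T4 1-4 | idle 4-5 | T1 5-6 | T3 6-8 | T8 8-11 | T1 11-14 | T6 14-16 | T5 16-18 | T1 18-22 | T7 22-29 | T2 29-37 |
Completion: T1=22  T2=37  T3=8  T4=4  T5=18  T6=16  T7=29  T8=11
Finish order: T4 → T3 → T8 → T6 → T5 → T1 → T7 → T2

T4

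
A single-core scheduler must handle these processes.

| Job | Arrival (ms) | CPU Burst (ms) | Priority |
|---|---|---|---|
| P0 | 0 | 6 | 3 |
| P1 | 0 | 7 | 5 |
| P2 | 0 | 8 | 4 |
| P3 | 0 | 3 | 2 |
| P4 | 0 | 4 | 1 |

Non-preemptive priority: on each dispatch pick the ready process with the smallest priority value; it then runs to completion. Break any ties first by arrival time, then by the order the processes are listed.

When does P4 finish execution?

4

Schedule: | P4 0-4 | P3 4-7 | P0 7-13 | P2 13-21 | P1 21-28 |
Completion: P0=13  P1=28  P2=21  P3=7  P4=4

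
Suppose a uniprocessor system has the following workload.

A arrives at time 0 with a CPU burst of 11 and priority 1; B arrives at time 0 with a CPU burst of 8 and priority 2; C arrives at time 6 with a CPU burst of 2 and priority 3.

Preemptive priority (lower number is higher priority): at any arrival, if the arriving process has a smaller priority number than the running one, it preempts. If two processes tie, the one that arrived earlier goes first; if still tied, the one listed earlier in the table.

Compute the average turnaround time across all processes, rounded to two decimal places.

15.00

Gantt: | A 0-11 | B 11-19 | C 19-21 |
Completion: A=11  B=19  C=21
Turnaround (C−A): A=11  B=19  C=15
Turnaround times: A=11, B=19, C=15
Average turnaround = (11+19+15) / 3 = 45/3 = 15.00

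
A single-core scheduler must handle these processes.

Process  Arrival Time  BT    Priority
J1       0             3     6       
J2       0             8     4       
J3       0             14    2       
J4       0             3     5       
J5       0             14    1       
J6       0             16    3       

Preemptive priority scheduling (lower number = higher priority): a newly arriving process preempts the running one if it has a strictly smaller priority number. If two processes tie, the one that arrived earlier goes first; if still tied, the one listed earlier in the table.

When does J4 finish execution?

55

Gantt: | J5 0-14 | J3 14-28 | J6 28-44 | J2 44-52 | J4 52-55 | J1 55-58 |
Completion: J1=58  J2=52  J3=28  J4=55  J5=14  J6=44
Turnaround (C−A): J1=58  J2=52  J3=28  J4=55  J5=14  J6=44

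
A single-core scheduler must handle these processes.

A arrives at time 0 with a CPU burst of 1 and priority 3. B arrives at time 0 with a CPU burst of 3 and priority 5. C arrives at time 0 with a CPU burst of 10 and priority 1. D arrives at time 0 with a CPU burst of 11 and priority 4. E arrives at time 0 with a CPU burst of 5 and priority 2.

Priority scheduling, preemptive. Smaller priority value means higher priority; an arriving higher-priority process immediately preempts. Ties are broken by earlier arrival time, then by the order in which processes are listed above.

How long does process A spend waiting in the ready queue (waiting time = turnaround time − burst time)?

Timeline: | C 0-10 | E 10-15 | A 15-16 | D 16-27 | B 27-30 |
Completion: A=16  B=30  C=10  D=27  E=15
Waiting(A) = turnaround − burst = 16 − 1 = 15

15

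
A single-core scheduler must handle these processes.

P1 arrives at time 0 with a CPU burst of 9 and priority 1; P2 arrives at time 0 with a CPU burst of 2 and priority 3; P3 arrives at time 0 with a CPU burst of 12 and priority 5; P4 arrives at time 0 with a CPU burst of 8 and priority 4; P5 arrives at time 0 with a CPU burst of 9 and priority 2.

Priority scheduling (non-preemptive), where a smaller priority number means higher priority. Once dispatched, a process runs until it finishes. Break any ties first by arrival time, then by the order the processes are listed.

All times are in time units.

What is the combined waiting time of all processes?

75

Timeline: | P1 0-9 | P5 9-18 | P2 18-20 | P4 20-28 | P3 28-40 |
Completion: P1=9  P2=20  P3=40  P4=28  P5=18
Waiting = turnaround − burst: P1=0, P2=18, P3=28, P4=20, P5=9
Total waiting = 0 + 18 + 28 + 20 + 9 = 75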